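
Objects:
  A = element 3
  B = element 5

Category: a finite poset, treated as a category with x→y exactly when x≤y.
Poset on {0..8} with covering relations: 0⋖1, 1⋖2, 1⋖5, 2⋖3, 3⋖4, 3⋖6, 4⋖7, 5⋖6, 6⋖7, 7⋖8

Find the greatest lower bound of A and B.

Lower bounds of A=3 and B=5: {0,1}
  0 ≤ 1
  1 ≤ 1
glb = 1

Answer: A∧B = 1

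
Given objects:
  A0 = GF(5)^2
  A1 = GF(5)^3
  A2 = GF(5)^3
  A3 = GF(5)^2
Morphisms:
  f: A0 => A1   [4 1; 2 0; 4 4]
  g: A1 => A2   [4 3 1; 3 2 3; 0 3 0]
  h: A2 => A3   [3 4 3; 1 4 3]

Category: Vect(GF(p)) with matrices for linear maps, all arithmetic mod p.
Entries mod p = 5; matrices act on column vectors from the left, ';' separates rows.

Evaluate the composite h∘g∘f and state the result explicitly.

Answer: [3 4; 1 3]

Work:
  e0=(1,0) f=>(4,2,4) g=>(1,3,1) h=>(3,1)
  e1=(0,1) f=>(1,0,4) g=>(3,0,0) h=>(4,3)
result: [3 4; 1 3]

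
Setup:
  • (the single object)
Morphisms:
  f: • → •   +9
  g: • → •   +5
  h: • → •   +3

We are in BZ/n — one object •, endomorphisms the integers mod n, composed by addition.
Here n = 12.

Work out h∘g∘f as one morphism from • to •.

Answer: +5

Derivation:
  0 +9≡9 +5≡2 +3≡5  (mod 12)
result: +5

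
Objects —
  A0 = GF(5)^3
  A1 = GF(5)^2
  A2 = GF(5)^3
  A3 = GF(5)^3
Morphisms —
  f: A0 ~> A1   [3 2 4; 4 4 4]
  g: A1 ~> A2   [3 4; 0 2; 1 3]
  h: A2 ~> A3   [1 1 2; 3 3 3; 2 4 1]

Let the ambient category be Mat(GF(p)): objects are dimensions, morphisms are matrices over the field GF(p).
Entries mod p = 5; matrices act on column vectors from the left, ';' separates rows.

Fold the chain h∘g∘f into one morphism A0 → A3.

Answer: [3 3 3; 4 2 1; 2 0 4]

Trace:
  e0=⟨1,0,0⟩ f~>⟨3,4⟩ g~>⟨0,3,0⟩ h~>⟨3,4,2⟩
  e1=⟨0,1,0⟩ f~>⟨2,4⟩ g~>⟨2,3,4⟩ h~>⟨3,2,0⟩
  e2=⟨0,0,1⟩ f~>⟨4,4⟩ g~>⟨3,3,1⟩ h~>⟨3,1,4⟩
composite: [3 3 3; 4 2 1; 2 0 4]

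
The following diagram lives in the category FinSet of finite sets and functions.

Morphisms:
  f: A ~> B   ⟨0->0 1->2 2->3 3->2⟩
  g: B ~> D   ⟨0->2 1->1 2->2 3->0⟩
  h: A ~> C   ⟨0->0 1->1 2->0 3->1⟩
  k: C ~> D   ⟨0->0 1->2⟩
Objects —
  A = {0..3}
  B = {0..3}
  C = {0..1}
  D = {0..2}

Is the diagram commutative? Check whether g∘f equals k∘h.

Answer: DOES NOT COMMUTE

Work:
1) trace f;g:
  0 f~>0 g~>2
  1 f~>2 g~>2
  2 f~>3 g~>0
  3 f~>2 g~>2
  result₁ = ⟨0->2 1->2 2->0 3->2⟩
2) trace h;k:
  0 h~>0 k~>0
  1 h~>1 k~>2
  2 h~>0 k~>0
  3 h~>1 k~>2
  result₂ = ⟨0->0 1->2 2->0 3->2⟩
Equal? distinct morphisms ✗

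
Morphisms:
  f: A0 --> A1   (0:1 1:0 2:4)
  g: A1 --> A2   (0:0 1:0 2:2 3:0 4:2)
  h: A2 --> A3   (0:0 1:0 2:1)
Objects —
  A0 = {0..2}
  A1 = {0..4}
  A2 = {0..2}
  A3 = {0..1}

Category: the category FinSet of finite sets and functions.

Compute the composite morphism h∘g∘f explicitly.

Answer: (0:0 1:0 2:1)

Derivation:
  0 f-->1 g-->0 h-->0
  1 f-->0 g-->0 h-->0
  2 f-->4 g-->2 h-->1
result: (0:0 1:0 2:1)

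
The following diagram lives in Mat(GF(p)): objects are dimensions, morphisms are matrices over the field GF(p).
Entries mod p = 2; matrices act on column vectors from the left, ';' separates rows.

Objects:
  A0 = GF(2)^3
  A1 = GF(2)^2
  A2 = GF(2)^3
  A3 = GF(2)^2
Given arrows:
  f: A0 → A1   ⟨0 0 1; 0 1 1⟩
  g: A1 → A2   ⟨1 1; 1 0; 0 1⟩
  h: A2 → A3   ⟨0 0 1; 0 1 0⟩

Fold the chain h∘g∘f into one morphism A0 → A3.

  e0=(1,0,0) f→(0,0) g→(0,0,0) h→(0,0)
  e1=(0,1,0) f→(0,1) g→(1,0,1) h→(1,0)
  e2=(0,0,1) f→(1,1) g→(0,1,1) h→(1,1)
composite: ⟨0 1 1; 0 0 1⟩

Answer: ⟨0 1 1; 0 0 1⟩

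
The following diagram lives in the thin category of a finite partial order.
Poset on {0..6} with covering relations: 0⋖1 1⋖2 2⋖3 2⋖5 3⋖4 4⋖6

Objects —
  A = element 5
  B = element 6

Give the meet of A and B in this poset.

{x : x⊑A ∧ x⊑B} = {0,1,2}  (A=5, B=6)
  0 ⊑ 2
  1 ⊑ 2
  2 ⊑ 2
glb = 2

Answer: A∧B = 2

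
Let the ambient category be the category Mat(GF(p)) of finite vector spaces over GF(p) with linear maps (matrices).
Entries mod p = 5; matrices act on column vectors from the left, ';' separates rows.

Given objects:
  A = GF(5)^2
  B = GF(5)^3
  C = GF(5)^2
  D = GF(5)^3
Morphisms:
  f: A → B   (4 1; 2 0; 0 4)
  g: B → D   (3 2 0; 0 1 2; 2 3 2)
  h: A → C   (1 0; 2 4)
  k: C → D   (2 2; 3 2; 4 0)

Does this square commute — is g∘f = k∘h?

Path 1 = f;g:
  e0=⟨1,0⟩ f→⟨4,2,0⟩ g→⟨1,2,4⟩
  e1=⟨0,1⟩ f→⟨1,0,4⟩ g→⟨3,3,0⟩
  composite₁ = (1 3; 2 3; 4 0)
Path 2 = h;k:
  e0=⟨1,0⟩ h→⟨1,2⟩ k→⟨1,2,4⟩
  e1=⟨0,1⟩ h→⟨0,4⟩ k→⟨3,3,0⟩
  composite₂ = (1 3; 2 3; 4 0)
Equal? same morphism ✓

Answer: COMMUTES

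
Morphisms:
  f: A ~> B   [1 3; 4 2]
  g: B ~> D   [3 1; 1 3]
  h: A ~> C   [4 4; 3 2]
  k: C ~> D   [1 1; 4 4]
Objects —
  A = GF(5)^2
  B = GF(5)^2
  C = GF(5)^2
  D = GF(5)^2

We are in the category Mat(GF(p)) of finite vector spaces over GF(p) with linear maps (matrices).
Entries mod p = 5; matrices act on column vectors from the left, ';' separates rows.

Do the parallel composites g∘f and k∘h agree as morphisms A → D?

Along f;g (path 1):
  e0=[1,0] f~>[1,4] g~>[2,3]
  e1=[0,1] f~>[3,2] g~>[1,4]
  composite₁ = [2 1; 3 4]
Along h;k (path 2):
  e0=[1,0] h~>[4,3] k~>[2,3]
  e1=[0,1] h~>[4,2] k~>[1,4]
  composite₂ = [2 1; 3 4]
Equal? equal; square commutes

Answer: COMMUTES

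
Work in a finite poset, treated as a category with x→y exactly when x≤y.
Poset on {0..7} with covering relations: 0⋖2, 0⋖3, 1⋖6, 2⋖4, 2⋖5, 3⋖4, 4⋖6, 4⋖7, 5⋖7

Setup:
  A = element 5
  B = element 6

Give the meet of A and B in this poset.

Answer: A∧B = 2

Derivation:
Common predecessors of 5,6: {0,2}
  0 <= 2
  2 <= 2
glb = 2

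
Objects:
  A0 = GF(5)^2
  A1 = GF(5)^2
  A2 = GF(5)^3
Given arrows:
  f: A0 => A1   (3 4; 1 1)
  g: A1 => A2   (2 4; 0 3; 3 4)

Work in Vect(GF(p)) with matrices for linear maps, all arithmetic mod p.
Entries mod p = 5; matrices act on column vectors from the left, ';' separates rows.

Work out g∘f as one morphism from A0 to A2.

  e0=⟨1,0⟩ f=>⟨3,1⟩ g=>⟨0,3,3⟩
  e1=⟨0,1⟩ f=>⟨4,1⟩ g=>⟨2,3,1⟩
⟦path⟧: (0 2; 3 3; 3 1)

Answer: (0 2; 3 3; 3 1)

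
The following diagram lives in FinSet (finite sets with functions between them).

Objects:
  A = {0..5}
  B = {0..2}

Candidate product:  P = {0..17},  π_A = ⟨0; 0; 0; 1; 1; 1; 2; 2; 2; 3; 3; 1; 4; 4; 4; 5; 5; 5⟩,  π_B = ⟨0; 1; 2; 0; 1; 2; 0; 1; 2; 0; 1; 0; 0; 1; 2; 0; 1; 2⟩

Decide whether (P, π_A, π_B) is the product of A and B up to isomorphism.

Answer: NOT A VALID PRODUCT — duplicate pair at indices 3,11

Derivation:
|A|·|B| = 6·3 = 18;  |P| = 18
Check the pairing map k ↦ (π_A(k), π_B(k)):
  0 -> (0,0)
  1 -> (0,1)
  2 -> (0,2)
  3 -> (1,0)
  4 -> (1,1)
  5 -> (1,2)
  6 -> (2,0)
  7 -> (2,1)
  8 -> (2,2)
  9 -> (3,0)
  10 -> (3,1)
  11 -> (1,0)  ✗ repeats pair of k=3
  12 -> (4,0)
  13 -> (4,1)
  14 -> (4,2)
  15 -> (5,0)
  16 -> (5,1)
  17 -> (5,2)
distinct pairs in image: 17 / 18 needed
  → (1,0) hit at k=3 and k=11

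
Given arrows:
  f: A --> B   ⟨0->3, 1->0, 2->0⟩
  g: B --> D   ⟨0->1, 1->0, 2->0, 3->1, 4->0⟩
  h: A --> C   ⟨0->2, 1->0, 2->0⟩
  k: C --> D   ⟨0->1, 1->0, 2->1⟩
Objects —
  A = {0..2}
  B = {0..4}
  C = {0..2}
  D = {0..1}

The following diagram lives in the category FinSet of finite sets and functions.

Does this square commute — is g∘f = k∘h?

Path 1 = f;g:
  0 f-->3 g-->1
  1 f-->0 g-->1
  2 f-->0 g-->1
  composite₁ = ⟨0->1, 1->1, 2->1⟩
Path 2 = h;k:
  0 h-->2 k-->1
  1 h-->0 k-->1
  2 h-->0 k-->1
  composite₂ = ⟨0->1, 1->1, 2->1⟩
Equal? same morphism ✓

Answer: COMMUTES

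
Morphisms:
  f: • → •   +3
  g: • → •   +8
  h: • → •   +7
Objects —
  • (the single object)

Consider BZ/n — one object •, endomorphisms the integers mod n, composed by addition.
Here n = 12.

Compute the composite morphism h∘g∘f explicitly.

  0 +3≡3 +8≡11 +7≡6  (mod 12)
⟦path⟧: +6

Answer: +6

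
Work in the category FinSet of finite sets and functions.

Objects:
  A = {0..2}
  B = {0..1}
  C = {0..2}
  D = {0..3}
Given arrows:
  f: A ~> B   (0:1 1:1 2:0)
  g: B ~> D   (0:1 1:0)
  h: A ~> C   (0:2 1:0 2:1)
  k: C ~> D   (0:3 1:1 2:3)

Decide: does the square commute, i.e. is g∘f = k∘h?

Path 1 = f;g:
  0 f~>1 g~>0
  1 f~>1 g~>0
  2 f~>0 g~>1
  composite₁ = (0:0 1:0 2:1)
Path 2 = h;k:
  0 h~>2 k~>3
  1 h~>0 k~>3
  2 h~>1 k~>1
  composite₂ = (0:3 1:3 2:1)
Equal? NO — does not commute

Answer: DOES NOT COMMUTE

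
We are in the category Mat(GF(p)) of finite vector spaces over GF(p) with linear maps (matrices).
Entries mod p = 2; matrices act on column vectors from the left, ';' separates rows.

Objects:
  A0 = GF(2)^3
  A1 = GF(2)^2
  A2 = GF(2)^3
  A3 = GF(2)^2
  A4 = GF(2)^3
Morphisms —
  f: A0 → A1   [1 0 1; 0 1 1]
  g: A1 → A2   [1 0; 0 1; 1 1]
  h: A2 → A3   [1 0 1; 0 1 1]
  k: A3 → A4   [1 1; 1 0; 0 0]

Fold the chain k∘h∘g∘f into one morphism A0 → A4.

  e0=⟨1,0,0⟩ f→⟨1,0⟩ g→⟨1,0,1⟩ h→⟨0,1⟩ k→⟨1,0,0⟩
  e1=⟨0,1,0⟩ f→⟨0,1⟩ g→⟨0,1,1⟩ h→⟨1,0⟩ k→⟨1,1,0⟩
  e2=⟨0,0,1⟩ f→⟨1,1⟩ g→⟨1,1,0⟩ h→⟨1,1⟩ k→⟨0,1,0⟩
⟦path⟧: [1 1 0; 0 1 1; 0 0 0]

Answer: [1 1 0; 0 1 1; 0 0 0]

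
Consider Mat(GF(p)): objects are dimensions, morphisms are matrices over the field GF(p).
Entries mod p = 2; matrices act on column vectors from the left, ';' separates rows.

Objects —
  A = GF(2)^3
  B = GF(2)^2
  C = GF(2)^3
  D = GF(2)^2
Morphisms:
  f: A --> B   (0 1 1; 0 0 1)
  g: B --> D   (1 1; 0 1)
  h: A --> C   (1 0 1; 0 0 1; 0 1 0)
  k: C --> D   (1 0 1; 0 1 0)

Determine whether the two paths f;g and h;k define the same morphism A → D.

Answer: DOES NOT COMMUTE

Work:
Along f;g (path 1):
  e0=⟨1,0,0⟩ f-->⟨0,0⟩ g-->⟨0,0⟩
  e1=⟨0,1,0⟩ f-->⟨1,0⟩ g-->⟨1,0⟩
  e2=⟨0,0,1⟩ f-->⟨1,1⟩ g-->⟨0,1⟩
  ⟦path⟧₁ = (0 1 0; 0 0 1)
Along h;k (path 2):
  e0=⟨1,0,0⟩ h-->⟨1,0,0⟩ k-->⟨1,0⟩
  e1=⟨0,1,0⟩ h-->⟨0,0,1⟩ k-->⟨1,0⟩
  e2=⟨0,0,1⟩ h-->⟨1,1,0⟩ k-->⟨1,1⟩
  ⟦path⟧₂ = (1 1 1; 0 0 1)
Equal? NO — does not commute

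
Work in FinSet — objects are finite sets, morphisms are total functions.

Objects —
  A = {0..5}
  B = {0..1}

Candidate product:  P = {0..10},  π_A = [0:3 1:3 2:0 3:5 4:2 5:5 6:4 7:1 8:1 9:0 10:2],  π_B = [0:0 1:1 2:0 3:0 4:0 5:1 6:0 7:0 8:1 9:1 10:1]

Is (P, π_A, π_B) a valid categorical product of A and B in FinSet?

Answer: NOT A VALID PRODUCT — |P|=11 ≠ |A|·|B|=12

Work:
|A|·|B| = 6·2 = 12;  |P| = 11
  → cardinalities differ; no bijection possible.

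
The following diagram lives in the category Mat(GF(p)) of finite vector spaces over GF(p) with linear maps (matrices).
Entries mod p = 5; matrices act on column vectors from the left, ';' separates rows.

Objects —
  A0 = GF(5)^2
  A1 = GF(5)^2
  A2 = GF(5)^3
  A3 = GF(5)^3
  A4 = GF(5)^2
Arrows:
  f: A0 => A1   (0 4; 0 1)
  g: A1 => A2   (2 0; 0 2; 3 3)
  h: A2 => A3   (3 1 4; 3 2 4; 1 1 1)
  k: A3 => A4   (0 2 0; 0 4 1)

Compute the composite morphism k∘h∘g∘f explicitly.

Answer: (0 1; 0 2)

Work:
  e0=(1,0) f=>(0,0) g=>(0,0,0) h=>(0,0,0) k=>(0,0)
  e1=(0,1) f=>(4,1) g=>(3,2,0) h=>(1,3,0) k=>(1,2)
result: (0 1; 0 2)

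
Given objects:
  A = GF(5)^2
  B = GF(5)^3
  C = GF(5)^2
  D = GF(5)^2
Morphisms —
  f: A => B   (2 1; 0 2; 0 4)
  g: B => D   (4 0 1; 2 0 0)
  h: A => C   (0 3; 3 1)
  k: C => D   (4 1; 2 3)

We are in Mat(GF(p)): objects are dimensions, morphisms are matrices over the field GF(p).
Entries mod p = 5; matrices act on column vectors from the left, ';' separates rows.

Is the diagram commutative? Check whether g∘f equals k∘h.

1) trace f;g:
  e0=⟨1,0⟩ f=>⟨2,0,0⟩ g=>⟨3,4⟩
  e1=⟨0,1⟩ f=>⟨1,2,4⟩ g=>⟨3,2⟩
  result₁ = (3 3; 4 2)
2) trace h;k:
  e0=⟨1,0⟩ h=>⟨0,3⟩ k=>⟨3,4⟩
  e1=⟨0,1⟩ h=>⟨3,1⟩ k=>⟨3,4⟩
  result₂ = (3 3; 4 4)
Equal? distinct morphisms ✗

Answer: DOES NOT COMMUTE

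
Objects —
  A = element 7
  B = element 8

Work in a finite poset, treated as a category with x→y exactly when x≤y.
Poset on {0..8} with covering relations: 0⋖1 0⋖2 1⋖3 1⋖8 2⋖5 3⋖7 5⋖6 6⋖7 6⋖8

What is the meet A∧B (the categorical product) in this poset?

Common predecessors of 7,8: {0,1,2,5,6}
  maximal lower bounds 1 and 6 are incomparable: neither 1⊑6 nor 6⊑1
→ no greatest lower bound exists

Answer: NO MEET EXISTS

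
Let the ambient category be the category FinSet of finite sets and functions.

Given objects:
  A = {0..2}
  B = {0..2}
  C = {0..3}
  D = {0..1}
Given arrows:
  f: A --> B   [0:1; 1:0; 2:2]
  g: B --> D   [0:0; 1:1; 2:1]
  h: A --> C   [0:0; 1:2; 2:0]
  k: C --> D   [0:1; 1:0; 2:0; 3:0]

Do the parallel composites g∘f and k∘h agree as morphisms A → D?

Answer: COMMUTES

Derivation:
Along f;g (path 1):
  0 f-->1 g-->1
  1 f-->0 g-->0
  2 f-->2 g-->1
  composite₁ = [0:1; 1:0; 2:1]
Along h;k (path 2):
  0 h-->0 k-->1
  1 h-->2 k-->0
  2 h-->0 k-->1
  composite₂ = [0:1; 1:0; 2:1]
Equal? equal; square commutes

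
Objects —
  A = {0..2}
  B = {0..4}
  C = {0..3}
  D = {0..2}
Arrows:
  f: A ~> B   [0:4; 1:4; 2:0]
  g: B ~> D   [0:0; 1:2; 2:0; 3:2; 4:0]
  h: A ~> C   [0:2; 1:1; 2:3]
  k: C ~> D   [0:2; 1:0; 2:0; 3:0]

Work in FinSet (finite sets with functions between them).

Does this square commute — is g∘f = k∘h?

1) trace f;g:
  0 f~>4 g~>0
  1 f~>4 g~>0
  2 f~>0 g~>0
  composite₁ = [0:0; 1:0; 2:0]
2) trace h;k:
  0 h~>2 k~>0
  1 h~>1 k~>0
  2 h~>3 k~>0
  composite₂ = [0:0; 1:0; 2:0]
Equal? YES — commutes

Answer: COMMUTES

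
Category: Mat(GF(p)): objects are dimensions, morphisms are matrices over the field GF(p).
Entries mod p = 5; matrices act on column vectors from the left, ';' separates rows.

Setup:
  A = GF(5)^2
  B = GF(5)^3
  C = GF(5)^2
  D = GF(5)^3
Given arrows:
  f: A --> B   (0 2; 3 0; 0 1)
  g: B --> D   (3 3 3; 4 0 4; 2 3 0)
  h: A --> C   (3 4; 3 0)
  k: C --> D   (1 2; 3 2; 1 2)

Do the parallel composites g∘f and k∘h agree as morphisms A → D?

Answer: COMMUTES

Work:
Along f;g (path 1):
  e0=[1,0] f-->[0,3,0] g-->[4,0,4]
  e1=[0,1] f-->[2,0,1] g-->[4,2,4]
  ⟦path⟧₁ = (4 4; 0 2; 4 4)
Along h;k (path 2):
  e0=[1,0] h-->[3,3] k-->[4,0,4]
  e1=[0,1] h-->[4,0] k-->[4,2,4]
  ⟦path⟧₂ = (4 4; 0 2; 4 4)
Equal? same morphism ✓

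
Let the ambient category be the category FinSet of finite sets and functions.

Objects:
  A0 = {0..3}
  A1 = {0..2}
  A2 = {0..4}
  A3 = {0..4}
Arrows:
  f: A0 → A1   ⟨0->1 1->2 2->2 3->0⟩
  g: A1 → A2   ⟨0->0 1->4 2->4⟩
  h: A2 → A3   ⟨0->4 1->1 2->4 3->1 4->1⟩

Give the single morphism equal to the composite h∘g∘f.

  0 f→1 g→4 h→1
  1 f→2 g→4 h→1
  2 f→2 g→4 h→1
  3 f→0 g→0 h→4
composite: ⟨0->1 1->1 2->1 3->4⟩

Answer: ⟨0->1 1->1 2->1 3->4⟩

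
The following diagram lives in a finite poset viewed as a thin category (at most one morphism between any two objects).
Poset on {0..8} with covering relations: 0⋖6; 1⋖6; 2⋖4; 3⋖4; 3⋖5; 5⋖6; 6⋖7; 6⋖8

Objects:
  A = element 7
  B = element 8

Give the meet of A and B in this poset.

Lower bounds of A=7 and B=8: {0,1,3,5,6}
  0 <= 6
  1 <= 6
  3 <= 6
  5 <= 6
  6 <= 6
glb = 6

Answer: A∧B = 6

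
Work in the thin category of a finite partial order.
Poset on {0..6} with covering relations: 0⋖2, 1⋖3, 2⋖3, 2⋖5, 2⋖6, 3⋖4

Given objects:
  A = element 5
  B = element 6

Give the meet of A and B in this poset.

Answer: A∧B = 2

Derivation:
{x : x<=A ∧ x<=B} = {0,2}  (A=5, B=6)
  0 <= 2
  2 <= 2
glb = 2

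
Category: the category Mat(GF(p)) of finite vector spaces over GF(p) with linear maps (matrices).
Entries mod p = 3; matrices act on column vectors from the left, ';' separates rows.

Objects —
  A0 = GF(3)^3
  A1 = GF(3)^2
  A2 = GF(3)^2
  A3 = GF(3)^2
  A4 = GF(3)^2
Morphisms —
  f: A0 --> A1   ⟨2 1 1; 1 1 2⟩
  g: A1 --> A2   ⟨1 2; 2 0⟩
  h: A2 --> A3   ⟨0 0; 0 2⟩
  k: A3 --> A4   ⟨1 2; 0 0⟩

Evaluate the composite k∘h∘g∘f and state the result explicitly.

Answer: ⟨1 2 2; 0 0 0⟩

Trace:
  e0=⟨1,0,0⟩ f-->⟨2,1⟩ g-->⟨1,1⟩ h-->⟨0,2⟩ k-->⟨1,0⟩
  e1=⟨0,1,0⟩ f-->⟨1,1⟩ g-->⟨0,2⟩ h-->⟨0,1⟩ k-->⟨2,0⟩
  e2=⟨0,0,1⟩ f-->⟨1,2⟩ g-->⟨2,2⟩ h-->⟨0,1⟩ k-->⟨2,0⟩
⟦path⟧: ⟨1 2 2; 0 0 0⟩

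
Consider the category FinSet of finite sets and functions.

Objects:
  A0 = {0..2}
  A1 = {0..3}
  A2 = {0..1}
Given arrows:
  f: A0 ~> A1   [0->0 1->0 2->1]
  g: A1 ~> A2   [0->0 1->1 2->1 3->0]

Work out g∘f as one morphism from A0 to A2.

  0 f~>0 g~>0
  1 f~>0 g~>0
  2 f~>1 g~>1
⟦path⟧: [0->0 1->0 2->1]

Answer: [0->0 1->0 2->1]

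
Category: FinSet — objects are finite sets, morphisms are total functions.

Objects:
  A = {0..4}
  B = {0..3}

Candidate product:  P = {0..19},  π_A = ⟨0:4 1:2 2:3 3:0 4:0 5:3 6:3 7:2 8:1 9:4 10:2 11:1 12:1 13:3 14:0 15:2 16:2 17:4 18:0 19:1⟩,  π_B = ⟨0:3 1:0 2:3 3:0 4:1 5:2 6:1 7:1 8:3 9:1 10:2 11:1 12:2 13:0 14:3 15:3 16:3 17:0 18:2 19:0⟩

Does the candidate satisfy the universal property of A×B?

|A|·|B| = 5·4 = 20;  |P| = 20
Check the pairing map k ↦ (π_A(k), π_B(k)):
  0 : (4,3)
  1 : (2,0)
  2 : (3,3)
  3 : (0,0)
  4 : (0,1)
  5 : (3,2)
  6 : (3,1)
  7 : (2,1)
  8 : (1,3)
  9 : (4,1)
  10 : (2,2)
  11 : (1,1)
  12 : (1,2)
  13 : (3,0)
  14 : (0,3)
  15 : (2,3)
  16 : (2,3)  ✗ repeats pair of k=15
  17 : (4,0)
  18 : (0,2)
  19 : (1,0)
distinct pairs in image: 19 / 20 needed
  → (2,3) hit at k=15 and k=16

Answer: NOT A VALID PRODUCT — duplicate pair at indices 16,15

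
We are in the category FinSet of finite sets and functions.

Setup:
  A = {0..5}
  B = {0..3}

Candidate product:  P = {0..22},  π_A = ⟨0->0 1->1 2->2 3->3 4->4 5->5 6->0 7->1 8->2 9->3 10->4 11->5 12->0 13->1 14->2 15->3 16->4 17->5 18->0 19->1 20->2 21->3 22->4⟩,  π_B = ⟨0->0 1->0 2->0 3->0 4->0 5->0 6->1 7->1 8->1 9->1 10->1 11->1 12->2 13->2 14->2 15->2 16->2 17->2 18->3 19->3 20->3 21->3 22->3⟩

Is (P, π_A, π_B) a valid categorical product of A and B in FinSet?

Answer: NOT A VALID PRODUCT — |P|=23 ≠ |A|·|B|=24

Work:
|A|·|B| = 6·4 = 24;  |P| = 23
  → cardinalities differ; no bijection possible.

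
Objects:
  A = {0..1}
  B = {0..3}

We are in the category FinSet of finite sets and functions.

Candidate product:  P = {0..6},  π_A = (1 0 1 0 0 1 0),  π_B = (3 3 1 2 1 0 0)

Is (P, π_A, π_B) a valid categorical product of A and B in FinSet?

|A|·|B| = 2·4 = 8;  |P| = 7
  → cardinalities differ; no bijection possible.

Answer: NOT A VALID PRODUCT — |P|=7 ≠ |A|·|B|=8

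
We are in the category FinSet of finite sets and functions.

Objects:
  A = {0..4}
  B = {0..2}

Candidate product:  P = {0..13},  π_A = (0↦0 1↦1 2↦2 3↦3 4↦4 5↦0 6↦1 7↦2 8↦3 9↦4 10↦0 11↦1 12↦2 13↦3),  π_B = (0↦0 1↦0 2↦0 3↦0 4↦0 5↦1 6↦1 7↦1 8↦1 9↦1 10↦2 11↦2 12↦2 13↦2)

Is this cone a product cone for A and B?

Answer: NOT A VALID PRODUCT — |P|=14 ≠ |A|·|B|=15

Derivation:
|A|·|B| = 5·3 = 15;  |P| = 14
  → cardinalities differ; no bijection possible.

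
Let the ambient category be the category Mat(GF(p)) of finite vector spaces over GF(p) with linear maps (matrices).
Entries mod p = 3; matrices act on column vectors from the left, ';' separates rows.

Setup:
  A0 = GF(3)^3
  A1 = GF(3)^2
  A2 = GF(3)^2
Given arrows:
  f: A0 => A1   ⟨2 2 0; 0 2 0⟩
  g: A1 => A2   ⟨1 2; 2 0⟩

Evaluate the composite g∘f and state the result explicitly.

Answer: ⟨2 0 0; 1 1 0⟩

Work:
  e0=(1,0,0) f=>(2,0) g=>(2,1)
  e1=(0,1,0) f=>(2,2) g=>(0,1)
  e2=(0,0,1) f=>(0,0) g=>(0,0)
⟦path⟧: ⟨2 0 0; 1 1 0⟩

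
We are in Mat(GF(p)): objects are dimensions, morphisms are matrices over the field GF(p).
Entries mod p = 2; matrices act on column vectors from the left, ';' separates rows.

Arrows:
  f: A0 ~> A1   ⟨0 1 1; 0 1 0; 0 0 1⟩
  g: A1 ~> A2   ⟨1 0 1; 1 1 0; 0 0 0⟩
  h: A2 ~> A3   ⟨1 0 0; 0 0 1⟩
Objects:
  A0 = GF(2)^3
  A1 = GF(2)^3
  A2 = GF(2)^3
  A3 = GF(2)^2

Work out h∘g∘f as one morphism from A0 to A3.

  e0=(1,0,0) f~>(0,0,0) g~>(0,0,0) h~>(0,0)
  e1=(0,1,0) f~>(1,1,0) g~>(1,0,0) h~>(1,0)
  e2=(0,0,1) f~>(1,0,1) g~>(0,1,0) h~>(0,0)
⟦path⟧: ⟨0 1 0; 0 0 0⟩

Answer: ⟨0 1 0; 0 0 0⟩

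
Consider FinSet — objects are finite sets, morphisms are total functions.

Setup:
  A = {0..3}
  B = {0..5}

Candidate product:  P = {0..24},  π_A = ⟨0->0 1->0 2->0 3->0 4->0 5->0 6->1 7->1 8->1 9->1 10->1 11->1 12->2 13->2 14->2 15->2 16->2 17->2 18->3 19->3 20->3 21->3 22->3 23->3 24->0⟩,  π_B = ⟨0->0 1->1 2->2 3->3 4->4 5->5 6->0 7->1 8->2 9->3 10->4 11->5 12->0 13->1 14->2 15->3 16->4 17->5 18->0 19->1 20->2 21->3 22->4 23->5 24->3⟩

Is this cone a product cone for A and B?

Answer: NOT A VALID PRODUCT — |P|=25 ≠ |A|·|B|=24

Derivation:
|A|·|B| = 4·6 = 24;  |P| = 25
  → cardinalities differ; no bijection possible.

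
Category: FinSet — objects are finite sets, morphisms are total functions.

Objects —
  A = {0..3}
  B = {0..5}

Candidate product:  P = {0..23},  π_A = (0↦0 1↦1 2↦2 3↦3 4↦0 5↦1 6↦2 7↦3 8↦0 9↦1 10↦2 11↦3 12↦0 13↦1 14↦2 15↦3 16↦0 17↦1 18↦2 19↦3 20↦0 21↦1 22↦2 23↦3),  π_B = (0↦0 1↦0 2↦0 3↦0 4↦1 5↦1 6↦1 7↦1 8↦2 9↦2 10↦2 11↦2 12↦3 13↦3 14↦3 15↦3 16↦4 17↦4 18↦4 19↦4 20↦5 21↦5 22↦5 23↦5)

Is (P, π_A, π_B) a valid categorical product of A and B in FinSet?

Answer: VALID PRODUCT

Work:
|A|·|B| = 4·6 = 24;  |P| = 24
Check the pairing map k ↦ (π_A(k), π_B(k)):
  0 ↦ (0,0)
  1 ↦ (1,0)
  2 ↦ (2,0)
  3 ↦ (3,0)
  4 ↦ (0,1)
  5 ↦ (1,1)
  6 ↦ (2,1)
  7 ↦ (3,1)
  8 ↦ (0,2)
  9 ↦ (1,2)
  10 ↦ (2,2)
  11 ↦ (3,2)
  12 ↦ (0,3)
  13 ↦ (1,3)
  14 ↦ (2,3)
  15 ↦ (3,3)
  16 ↦ (0,4)
  17 ↦ (1,4)
  18 ↦ (2,4)
  19 ↦ (3,4)
  20 ↦ (0,5)
  21 ↦ (1,5)
  22 ↦ (2,5)
  23 ↦ (3,5)
distinct pairs in image: 24 / 24 needed
  → bijection onto A×B; projections well-typed.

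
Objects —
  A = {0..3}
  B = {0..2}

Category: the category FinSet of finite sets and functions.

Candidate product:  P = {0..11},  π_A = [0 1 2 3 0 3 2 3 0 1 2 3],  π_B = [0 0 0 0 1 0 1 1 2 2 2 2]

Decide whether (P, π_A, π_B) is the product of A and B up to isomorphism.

Answer: NOT A VALID PRODUCT — duplicate pair at indices 3,5

Trace:
|A|·|B| = 4·3 = 12;  |P| = 12
Check the pairing map k ↦ (π_A(k), π_B(k)):
  0 -> (0,0)
  1 -> (1,0)
  2 -> (2,0)
  3 -> (3,0)
  4 -> (0,1)
  5 -> (3,0)  ✗ repeats pair of k=3
  6 -> (2,1)
  7 -> (3,1)
  8 -> (0,2)
  9 -> (1,2)
  10 -> (2,2)
  11 -> (3,2)
distinct pairs in image: 11 / 12 needed
  → (3,0) hit at k=3 and k=5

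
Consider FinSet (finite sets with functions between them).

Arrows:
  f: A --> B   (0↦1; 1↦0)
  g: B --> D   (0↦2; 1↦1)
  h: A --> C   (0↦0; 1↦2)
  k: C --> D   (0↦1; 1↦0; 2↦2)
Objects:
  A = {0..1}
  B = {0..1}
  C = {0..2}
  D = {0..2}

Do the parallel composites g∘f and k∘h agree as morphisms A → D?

Along f;g (path 1):
  0 f-->1 g-->1
  1 f-->0 g-->2
  result₁ = (0↦1; 1↦2)
Along h;k (path 2):
  0 h-->0 k-->1
  1 h-->2 k-->2
  result₂ = (0↦1; 1↦2)
Equal? equal; square commutes

Answer: COMMUTES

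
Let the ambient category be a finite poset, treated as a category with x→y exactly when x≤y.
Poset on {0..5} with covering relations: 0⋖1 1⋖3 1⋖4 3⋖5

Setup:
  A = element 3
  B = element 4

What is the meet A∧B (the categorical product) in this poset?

Common predecessors of 3,4: {0,1}
  0 ≤ 1
  1 ≤ 1
glb = 1

Answer: A∧B = 1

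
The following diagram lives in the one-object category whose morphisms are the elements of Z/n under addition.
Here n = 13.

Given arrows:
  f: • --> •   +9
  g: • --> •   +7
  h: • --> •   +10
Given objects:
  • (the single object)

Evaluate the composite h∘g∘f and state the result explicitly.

  0 +9≡9 +7≡3 +10≡0  (mod 13)
⟦path⟧: +0

Answer: +0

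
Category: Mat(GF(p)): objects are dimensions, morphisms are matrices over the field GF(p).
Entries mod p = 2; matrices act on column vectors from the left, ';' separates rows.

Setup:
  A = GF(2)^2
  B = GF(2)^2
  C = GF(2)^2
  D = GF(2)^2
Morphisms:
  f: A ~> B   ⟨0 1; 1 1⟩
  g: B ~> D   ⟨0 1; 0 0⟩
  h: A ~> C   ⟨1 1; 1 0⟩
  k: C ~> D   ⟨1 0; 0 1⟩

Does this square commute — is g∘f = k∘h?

1) trace f;g:
  e0=⟨1,0⟩ f~>⟨0,1⟩ g~>⟨1,0⟩
  e1=⟨0,1⟩ f~>⟨1,1⟩ g~>⟨1,0⟩
  ⟦path⟧₁ = ⟨1 1; 0 0⟩
2) trace h;k:
  e0=⟨1,0⟩ h~>⟨1,1⟩ k~>⟨1,1⟩
  e1=⟨0,1⟩ h~>⟨1,0⟩ k~>⟨1,0⟩
  ⟦path⟧₂ = ⟨1 1; 1 0⟩
Equal? distinct morphisms ✗

Answer: DOES NOT COMMUTE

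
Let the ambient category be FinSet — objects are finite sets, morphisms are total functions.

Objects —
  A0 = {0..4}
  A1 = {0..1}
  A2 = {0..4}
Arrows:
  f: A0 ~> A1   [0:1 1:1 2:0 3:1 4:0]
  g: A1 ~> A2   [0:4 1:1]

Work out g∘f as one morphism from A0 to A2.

Answer: [0:1 1:1 2:4 3:1 4:4]

Derivation:
  0 f~>1 g~>1
  1 f~>1 g~>1
  2 f~>0 g~>4
  3 f~>1 g~>1
  4 f~>0 g~>4
⟦path⟧: [0:1 1:1 2:4 3:1 4:4]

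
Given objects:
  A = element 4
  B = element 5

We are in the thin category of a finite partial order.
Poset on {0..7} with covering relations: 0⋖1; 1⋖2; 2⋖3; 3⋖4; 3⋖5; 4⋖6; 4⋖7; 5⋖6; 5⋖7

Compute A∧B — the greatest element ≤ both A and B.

Answer: A∧B = 3

Derivation:
Lower bounds of A=4 and B=5: {0,1,2,3}
  0 ≤ 3
  1 ≤ 3
  2 ≤ 3
  3 ≤ 3
glb = 3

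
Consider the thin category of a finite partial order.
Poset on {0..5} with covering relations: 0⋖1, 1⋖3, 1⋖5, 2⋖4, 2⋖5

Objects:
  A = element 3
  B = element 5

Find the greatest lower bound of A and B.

Answer: A∧B = 1

Work:
Lower bounds of A=3 and B=5: {0,1}
  0 ⊑ 1
  1 ⊑ 1
glb = 1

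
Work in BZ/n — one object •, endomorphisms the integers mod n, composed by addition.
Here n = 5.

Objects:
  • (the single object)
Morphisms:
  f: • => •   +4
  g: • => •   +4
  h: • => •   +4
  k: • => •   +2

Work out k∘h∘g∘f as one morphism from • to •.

Answer: +4

Trace:
  0 +4≡4 +4≡3 +4≡2 +2≡4  (mod 5)
composite: +4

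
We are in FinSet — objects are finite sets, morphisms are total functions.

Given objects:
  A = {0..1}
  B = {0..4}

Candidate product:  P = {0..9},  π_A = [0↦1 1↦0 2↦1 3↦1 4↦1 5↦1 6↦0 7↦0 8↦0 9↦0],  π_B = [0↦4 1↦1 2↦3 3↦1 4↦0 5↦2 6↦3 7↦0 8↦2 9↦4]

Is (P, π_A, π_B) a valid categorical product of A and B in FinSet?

|A|·|B| = 2·5 = 10;  |P| = 10
Check the pairing map k ↦ (π_A(k), π_B(k)):
  0 ↦ (1,4)
  1 ↦ (0,1)
  2 ↦ (1,3)
  3 ↦ (1,1)
  4 ↦ (1,0)
  5 ↦ (1,2)
  6 ↦ (0,3)
  7 ↦ (0,0)
  8 ↦ (0,2)
  9 ↦ (0,4)
distinct pairs in image: 10 / 10 needed
  → bijection onto A×B; projections well-typed.

Answer: VALID PRODUCT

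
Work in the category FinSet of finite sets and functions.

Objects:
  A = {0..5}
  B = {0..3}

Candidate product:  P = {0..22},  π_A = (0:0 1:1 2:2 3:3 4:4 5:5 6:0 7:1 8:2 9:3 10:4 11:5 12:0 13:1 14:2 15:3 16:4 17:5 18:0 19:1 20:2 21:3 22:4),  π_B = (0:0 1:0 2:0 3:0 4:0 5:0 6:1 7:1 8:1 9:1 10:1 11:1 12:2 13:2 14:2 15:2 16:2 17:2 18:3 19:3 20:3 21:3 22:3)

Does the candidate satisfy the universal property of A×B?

Answer: NOT A VALID PRODUCT — |P|=23 ≠ |A|·|B|=24

Derivation:
|A|·|B| = 6·4 = 24;  |P| = 23
  → cardinalities differ; no bijection possible.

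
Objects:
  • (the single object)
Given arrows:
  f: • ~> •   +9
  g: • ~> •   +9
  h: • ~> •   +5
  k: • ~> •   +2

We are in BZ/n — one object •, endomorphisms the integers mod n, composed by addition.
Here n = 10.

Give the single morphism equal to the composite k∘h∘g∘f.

Answer: +5

Derivation:
  0 +9≡9 +9≡8 +5≡3 +2≡5  (mod 10)
composite: +5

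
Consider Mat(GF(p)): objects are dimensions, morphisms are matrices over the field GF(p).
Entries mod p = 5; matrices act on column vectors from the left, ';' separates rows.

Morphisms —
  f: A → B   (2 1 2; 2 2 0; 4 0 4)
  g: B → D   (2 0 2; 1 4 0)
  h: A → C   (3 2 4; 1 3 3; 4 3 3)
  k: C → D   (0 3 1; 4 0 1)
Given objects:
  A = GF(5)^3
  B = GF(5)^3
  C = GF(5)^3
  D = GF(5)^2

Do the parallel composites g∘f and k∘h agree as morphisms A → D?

Answer: DOES NOT COMMUTE

Work:
Path 1 = f;g:
  e0=(1,0,0) f→(2,2,4) g→(2,0)
  e1=(0,1,0) f→(1,2,0) g→(2,4)
  e2=(0,0,1) f→(2,0,4) g→(2,2)
  composite₁ = (2 2 2; 0 4 2)
Path 2 = h;k:
  e0=(1,0,0) h→(3,1,4) k→(2,1)
  e1=(0,1,0) h→(2,3,3) k→(2,1)
  e2=(0,0,1) h→(4,3,3) k→(2,4)
  composite₂ = (2 2 2; 1 1 4)
Equal? NO — does not commute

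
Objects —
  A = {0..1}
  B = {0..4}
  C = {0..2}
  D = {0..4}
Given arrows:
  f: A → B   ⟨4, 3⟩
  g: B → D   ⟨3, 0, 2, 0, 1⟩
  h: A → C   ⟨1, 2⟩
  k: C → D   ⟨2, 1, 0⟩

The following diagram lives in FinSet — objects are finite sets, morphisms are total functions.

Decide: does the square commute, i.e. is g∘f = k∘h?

Answer: COMMUTES

Trace:
Path 1 = f;g:
  0 f→4 g→1
  1 f→3 g→0
  composite₁ = ⟨1, 0⟩
Path 2 = h;k:
  0 h→1 k→1
  1 h→2 k→0
  composite₂ = ⟨1, 0⟩
Equal? equal; square commutes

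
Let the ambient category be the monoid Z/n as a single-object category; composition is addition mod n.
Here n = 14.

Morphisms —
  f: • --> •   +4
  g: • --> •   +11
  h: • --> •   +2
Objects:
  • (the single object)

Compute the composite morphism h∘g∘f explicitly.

Answer: +3

Work:
  0 +4≡4 +11≡1 +2≡3  (mod 14)
result: +3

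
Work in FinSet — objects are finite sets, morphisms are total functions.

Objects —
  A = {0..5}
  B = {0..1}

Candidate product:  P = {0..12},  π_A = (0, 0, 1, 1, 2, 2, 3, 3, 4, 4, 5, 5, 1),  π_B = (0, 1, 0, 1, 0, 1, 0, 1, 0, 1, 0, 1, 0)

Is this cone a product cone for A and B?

Answer: NOT A VALID PRODUCT — |P|=13 ≠ |A|·|B|=12

Work:
|A|·|B| = 6·2 = 12;  |P| = 13
  → cardinalities differ; no bijection possible.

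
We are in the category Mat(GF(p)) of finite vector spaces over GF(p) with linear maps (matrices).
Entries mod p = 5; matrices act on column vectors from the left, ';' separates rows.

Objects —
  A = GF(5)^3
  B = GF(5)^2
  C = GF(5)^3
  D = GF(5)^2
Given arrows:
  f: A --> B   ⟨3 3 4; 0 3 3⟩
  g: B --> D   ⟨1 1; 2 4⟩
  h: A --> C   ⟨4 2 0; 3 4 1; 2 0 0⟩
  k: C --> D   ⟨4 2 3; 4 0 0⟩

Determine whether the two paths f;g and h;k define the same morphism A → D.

Answer: COMMUTES

Derivation:
Path 1 = f;g:
  e0=(1,0,0) f-->(3,0) g-->(3,1)
  e1=(0,1,0) f-->(3,3) g-->(1,3)
  e2=(0,0,1) f-->(4,3) g-->(2,0)
  composite₁ = ⟨3 1 2; 1 3 0⟩
Path 2 = h;k:
  e0=(1,0,0) h-->(4,3,2) k-->(3,1)
  e1=(0,1,0) h-->(2,4,0) k-->(1,3)
  e2=(0,0,1) h-->(0,1,0) k-->(2,0)
  composite₂ = ⟨3 1 2; 1 3 0⟩
Equal? equal; square commutes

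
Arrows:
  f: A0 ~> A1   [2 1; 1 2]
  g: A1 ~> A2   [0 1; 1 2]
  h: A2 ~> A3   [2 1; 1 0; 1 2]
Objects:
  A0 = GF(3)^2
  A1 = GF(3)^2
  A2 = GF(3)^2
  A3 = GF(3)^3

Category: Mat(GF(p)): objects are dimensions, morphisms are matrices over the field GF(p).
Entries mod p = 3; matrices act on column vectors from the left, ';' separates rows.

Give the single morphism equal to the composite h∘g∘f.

Answer: [0 0; 1 2; 0 0]

Derivation:
  e0=[1,0] f~>[2,1] g~>[1,1] h~>[0,1,0]
  e1=[0,1] f~>[1,2] g~>[2,2] h~>[0,2,0]
result: [0 0; 1 2; 0 0]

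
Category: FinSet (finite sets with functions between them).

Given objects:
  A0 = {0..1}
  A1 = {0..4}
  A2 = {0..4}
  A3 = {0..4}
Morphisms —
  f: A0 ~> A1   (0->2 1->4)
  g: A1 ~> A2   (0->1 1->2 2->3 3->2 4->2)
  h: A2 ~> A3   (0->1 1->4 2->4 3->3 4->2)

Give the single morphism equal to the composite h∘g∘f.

Answer: (0->3 1->4)

Derivation:
  0 f~>2 g~>3 h~>3
  1 f~>4 g~>2 h~>4
result: (0->3 1->4)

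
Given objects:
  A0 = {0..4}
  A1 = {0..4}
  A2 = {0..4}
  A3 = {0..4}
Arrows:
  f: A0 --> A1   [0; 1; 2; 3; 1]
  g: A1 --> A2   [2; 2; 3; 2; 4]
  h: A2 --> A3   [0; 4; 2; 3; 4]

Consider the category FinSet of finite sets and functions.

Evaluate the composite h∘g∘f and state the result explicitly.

  0 f-->0 g-->2 h-->2
  1 f-->1 g-->2 h-->2
  2 f-->2 g-->3 h-->3
  3 f-->3 g-->2 h-->2
  4 f-->1 g-->2 h-->2
result: [2; 2; 3; 2; 2]

Answer: [2; 2; 3; 2; 2]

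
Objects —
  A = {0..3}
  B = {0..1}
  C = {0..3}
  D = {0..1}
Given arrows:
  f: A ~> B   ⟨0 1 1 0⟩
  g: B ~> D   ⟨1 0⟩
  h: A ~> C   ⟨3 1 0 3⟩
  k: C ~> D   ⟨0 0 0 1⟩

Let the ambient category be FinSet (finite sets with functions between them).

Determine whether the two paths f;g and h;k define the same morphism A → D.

Answer: COMMUTES

Derivation:
1) trace f;g:
  0 f~>0 g~>1
  1 f~>1 g~>0
  2 f~>1 g~>0
  3 f~>0 g~>1
  ⟦path⟧₁ = ⟨1 0 0 1⟩
2) trace h;k:
  0 h~>3 k~>1
  1 h~>1 k~>0
  2 h~>0 k~>0
  3 h~>3 k~>1
  ⟦path⟧₂ = ⟨1 0 0 1⟩
Equal? same morphism ✓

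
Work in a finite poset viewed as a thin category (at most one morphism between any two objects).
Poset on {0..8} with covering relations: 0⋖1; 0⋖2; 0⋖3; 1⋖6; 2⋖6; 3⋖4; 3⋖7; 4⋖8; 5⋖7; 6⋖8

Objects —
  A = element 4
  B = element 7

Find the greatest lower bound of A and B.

Answer: A∧B = 3

Work:
{x : x⊑A ∧ x⊑B} = {0,3}  (A=4, B=7)
  0 ⊑ 3
  3 ⊑ 3
glb = 3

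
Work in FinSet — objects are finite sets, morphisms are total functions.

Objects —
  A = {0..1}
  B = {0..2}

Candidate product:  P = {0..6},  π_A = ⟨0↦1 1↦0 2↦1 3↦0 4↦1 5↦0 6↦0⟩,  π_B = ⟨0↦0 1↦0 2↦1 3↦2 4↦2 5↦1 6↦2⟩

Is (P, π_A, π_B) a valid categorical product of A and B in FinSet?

Answer: NOT A VALID PRODUCT — |P|=7 ≠ |A|·|B|=6

Trace:
|A|·|B| = 2·3 = 6;  |P| = 7
  → cardinalities differ; no bijection possible.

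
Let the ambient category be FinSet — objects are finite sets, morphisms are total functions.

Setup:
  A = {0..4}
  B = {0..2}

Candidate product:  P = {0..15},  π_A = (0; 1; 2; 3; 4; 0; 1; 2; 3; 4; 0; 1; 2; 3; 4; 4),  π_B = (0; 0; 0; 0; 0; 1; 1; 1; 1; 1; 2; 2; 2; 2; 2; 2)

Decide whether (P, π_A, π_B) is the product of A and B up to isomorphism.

|A|·|B| = 5·3 = 15;  |P| = 16
  → cardinalities differ; no bijection possible.

Answer: NOT A VALID PRODUCT — |P|=16 ≠ |A|·|B|=15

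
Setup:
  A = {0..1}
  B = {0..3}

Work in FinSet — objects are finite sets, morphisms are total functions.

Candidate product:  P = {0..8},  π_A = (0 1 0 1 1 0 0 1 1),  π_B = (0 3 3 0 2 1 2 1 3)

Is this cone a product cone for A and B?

Answer: NOT A VALID PRODUCT — |P|=9 ≠ |A|·|B|=8

Work:
|A|·|B| = 2·4 = 8;  |P| = 9
  → cardinalities differ; no bijection possible.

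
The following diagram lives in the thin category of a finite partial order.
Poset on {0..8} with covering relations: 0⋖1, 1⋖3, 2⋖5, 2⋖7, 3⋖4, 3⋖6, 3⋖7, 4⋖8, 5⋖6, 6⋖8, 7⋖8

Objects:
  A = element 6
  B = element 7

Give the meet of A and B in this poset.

Answer: NO MEET EXISTS

Work:
{x : x⊑A ∧ x⊑B} = {0,1,2,3}  (A=6, B=7)
  maximal lower bounds 2 and 3 are incomparable: neither 2⊑3 nor 3⊑2
→ no greatest lower bound exists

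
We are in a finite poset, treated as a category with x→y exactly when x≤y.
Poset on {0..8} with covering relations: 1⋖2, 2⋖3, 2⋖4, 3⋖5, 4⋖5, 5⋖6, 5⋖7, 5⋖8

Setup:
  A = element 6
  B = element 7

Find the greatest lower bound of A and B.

Answer: A∧B = 5

Trace:
Common predecessors of 6,7: {1,2,3,4,5}
  1 ⊑ 5
  2 ⊑ 5
  3 ⊑ 5
  4 ⊑ 5
  5 ⊑ 5
glb = 5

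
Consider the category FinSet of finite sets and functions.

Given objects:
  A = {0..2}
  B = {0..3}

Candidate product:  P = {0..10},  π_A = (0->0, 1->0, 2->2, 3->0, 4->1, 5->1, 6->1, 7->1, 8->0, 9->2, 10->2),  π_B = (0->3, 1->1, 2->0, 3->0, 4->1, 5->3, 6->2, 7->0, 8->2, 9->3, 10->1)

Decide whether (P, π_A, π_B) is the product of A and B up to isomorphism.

Answer: NOT A VALID PRODUCT — |P|=11 ≠ |A|·|B|=12

Work:
|A|·|B| = 3·4 = 12;  |P| = 11
  → cardinalities differ; no bijection possible.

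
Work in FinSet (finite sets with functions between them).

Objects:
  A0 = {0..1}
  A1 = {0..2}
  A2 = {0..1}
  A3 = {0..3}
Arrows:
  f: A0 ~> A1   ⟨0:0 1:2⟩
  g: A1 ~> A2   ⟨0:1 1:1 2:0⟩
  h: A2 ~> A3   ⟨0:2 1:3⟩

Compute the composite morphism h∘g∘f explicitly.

Answer: ⟨0:3 1:2⟩

Work:
  0 f~>0 g~>1 h~>3
  1 f~>2 g~>0 h~>2
result: ⟨0:3 1:2⟩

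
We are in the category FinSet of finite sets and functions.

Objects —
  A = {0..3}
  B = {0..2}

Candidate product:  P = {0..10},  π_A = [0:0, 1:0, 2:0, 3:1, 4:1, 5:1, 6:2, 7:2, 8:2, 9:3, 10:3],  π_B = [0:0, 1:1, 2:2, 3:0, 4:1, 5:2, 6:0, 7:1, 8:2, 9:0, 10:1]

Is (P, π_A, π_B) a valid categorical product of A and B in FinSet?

Answer: NOT A VALID PRODUCT — |P|=11 ≠ |A|·|B|=12

Trace:
|A|·|B| = 4·3 = 12;  |P| = 11
  → cardinalities differ; no bijection possible.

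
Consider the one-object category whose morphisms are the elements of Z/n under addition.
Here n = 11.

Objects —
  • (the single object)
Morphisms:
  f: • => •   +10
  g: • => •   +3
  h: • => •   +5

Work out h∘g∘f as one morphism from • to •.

Answer: +7

Derivation:
  0 +10≡10 +3≡2 +5≡7  (mod 11)
⟦path⟧: +7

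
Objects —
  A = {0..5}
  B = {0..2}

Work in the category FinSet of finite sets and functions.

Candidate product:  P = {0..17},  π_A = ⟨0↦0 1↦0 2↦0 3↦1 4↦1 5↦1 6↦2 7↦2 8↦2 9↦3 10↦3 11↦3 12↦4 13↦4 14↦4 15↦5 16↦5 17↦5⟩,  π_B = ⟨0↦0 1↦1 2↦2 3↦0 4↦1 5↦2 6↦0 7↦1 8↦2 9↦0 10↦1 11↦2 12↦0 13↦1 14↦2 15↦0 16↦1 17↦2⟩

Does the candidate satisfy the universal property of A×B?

Answer: VALID PRODUCT

Work:
|A|·|B| = 6·3 = 18;  |P| = 18
Check the pairing map k ↦ (π_A(k), π_B(k)):
  0 ↦ (0,0)
  1 ↦ (0,1)
  2 ↦ (0,2)
  3 ↦ (1,0)
  4 ↦ (1,1)
  5 ↦ (1,2)
  6 ↦ (2,0)
  7 ↦ (2,1)
  8 ↦ (2,2)
  9 ↦ (3,0)
  10 ↦ (3,1)
  11 ↦ (3,2)
  12 ↦ (4,0)
  13 ↦ (4,1)
  14 ↦ (4,2)
  15 ↦ (5,0)
  16 ↦ (5,1)
  17 ↦ (5,2)
distinct pairs in image: 18 / 18 needed
  → bijection onto A×B; projections well-typed.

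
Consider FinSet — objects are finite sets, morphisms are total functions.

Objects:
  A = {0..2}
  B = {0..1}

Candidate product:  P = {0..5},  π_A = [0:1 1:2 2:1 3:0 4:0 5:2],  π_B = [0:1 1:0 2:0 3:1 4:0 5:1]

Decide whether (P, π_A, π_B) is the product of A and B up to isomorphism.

|A|·|B| = 3·2 = 6;  |P| = 6
Check the pairing map k ↦ (π_A(k), π_B(k)):
  0 : (1,1)
  1 : (2,0)
  2 : (1,0)
  3 : (0,1)
  4 : (0,0)
  5 : (2,1)
distinct pairs in image: 6 / 6 needed
  → bijection onto A×B; projections well-typed.

Answer: VALID PRODUCT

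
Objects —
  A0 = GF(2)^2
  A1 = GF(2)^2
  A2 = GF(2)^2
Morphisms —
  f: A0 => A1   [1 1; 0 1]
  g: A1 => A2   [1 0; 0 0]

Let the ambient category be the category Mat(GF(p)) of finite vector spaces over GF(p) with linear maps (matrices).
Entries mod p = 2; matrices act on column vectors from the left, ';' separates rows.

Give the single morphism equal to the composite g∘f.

Answer: [1 1; 0 0]

Trace:
  e0=⟨1,0⟩ f=>⟨1,0⟩ g=>⟨1,0⟩
  e1=⟨0,1⟩ f=>⟨1,1⟩ g=>⟨1,0⟩
⟦path⟧: [1 1; 0 0]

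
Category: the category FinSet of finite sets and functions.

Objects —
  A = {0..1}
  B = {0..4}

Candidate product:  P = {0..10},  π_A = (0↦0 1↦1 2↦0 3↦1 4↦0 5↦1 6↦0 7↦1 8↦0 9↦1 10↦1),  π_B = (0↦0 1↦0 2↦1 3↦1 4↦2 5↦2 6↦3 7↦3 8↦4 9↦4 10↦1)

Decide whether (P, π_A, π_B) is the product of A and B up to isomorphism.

Answer: NOT A VALID PRODUCT — |P|=11 ≠ |A|·|B|=10

Trace:
|A|·|B| = 2·5 = 10;  |P| = 11
  → cardinalities differ; no bijection possible.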